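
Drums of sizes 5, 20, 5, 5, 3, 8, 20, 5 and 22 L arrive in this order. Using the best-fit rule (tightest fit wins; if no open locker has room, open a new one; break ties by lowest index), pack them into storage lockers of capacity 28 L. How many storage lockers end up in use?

  5 → locker 1 (new)  [load 5/28]
  20 → locker 1  [load 25/28]
  5 → locker 2 (new)  [load 5/28]
  5 → locker 2  [load 10/28]
  3 → locker 1  [load 28/28]
  8 → locker 2  [load 18/28]
  20 → locker 3 (new)  [load 20/28]
  5 → locker 3  [load 25/28]
  22 → locker 4 (new)  [load 22/28]
4 storage lockers opened.

4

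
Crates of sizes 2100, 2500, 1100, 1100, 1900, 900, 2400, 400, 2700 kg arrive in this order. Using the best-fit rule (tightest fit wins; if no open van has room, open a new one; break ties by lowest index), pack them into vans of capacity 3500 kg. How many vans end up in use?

5

  2100 → van 1 (new)  [load 2100/3500]
  2500 → van 2 (new)  [load 2500/3500]
  1100 → van 1  [load 3200/3500]
  1100 → van 3 (new)  [load 1100/3500]
  1900 → van 3  [load 3000/3500]
  900 → van 2  [load 3400/3500]
  2400 → van 4 (new)  [load 2400/3500]
  400 → van 3  [load 3400/3500]
  2700 → van 5 (new)  [load 2700/3500]
5 vans opened.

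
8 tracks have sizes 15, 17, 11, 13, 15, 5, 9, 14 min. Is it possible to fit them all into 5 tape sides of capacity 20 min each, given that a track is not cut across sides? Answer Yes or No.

No

Total = 99 min; ⌈99/20⌉ = 5.
6 tracks each exceed half the capacity and cannot share a side, forcing at least 6 tape sides.
At least 6 tape sides are required, but only 5 are allowed.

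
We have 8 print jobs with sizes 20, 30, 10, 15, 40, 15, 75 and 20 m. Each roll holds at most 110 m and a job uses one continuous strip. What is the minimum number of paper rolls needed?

3

Total = 75 + 40 + 30 + 20 + 20 + 15 + 15 + 10 = 225 m.
Lower bound: ⌈225/110⌉ = 3 paper rolls.
A packing using 3 paper rolls:
  roll 1: 75 + 30 = 105
  roll 2: 40 + 20 + 20 + 15 + 15 = 110
  roll 3: 10 = 10
This matches the lower bound, so 3 is optimal.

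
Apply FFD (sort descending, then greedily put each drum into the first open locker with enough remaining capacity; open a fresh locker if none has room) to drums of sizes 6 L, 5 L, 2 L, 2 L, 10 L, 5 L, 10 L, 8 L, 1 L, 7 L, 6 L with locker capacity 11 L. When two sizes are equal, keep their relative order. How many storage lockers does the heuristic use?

Sorted descending: 10, 10, 8, 7, 6, 6, 5, 5, 2, 2, 1.
  10 → locker 1 (new)  [load 10/11]
  10 → locker 2 (new)  [load 10/11]
  8 → locker 3 (new)  [load 8/11]
  7 → locker 4 (new)  [load 7/11]
  6 → locker 5 (new)  [load 6/11]
  6 → locker 6 (new)  [load 6/11]
  5 → locker 5  [load 11/11]
  5 → locker 6  [load 11/11]
  2 → locker 3  [load 10/11]
  2 → locker 4  [load 9/11]
  1 → locker 1  [load 11/11]
6 storage lockers opened.

6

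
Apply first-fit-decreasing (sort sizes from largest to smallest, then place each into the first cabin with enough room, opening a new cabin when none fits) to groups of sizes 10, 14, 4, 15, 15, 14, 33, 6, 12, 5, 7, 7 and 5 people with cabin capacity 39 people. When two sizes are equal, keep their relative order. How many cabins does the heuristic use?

Sorted descending: 33, 15, 15, 14, 14, 12, 10, 7, 7, 6, 5, 5, 4.
  33 → cabin 1 (new)  [load 33/39]
  15 → cabin 2 (new)  [load 15/39]
  15 → cabin 2  [load 30/39]
  14 → cabin 3 (new)  [load 14/39]
  14 → cabin 3  [load 28/39]
  12 → cabin 4 (new)  [load 12/39]
  10 → cabin 3  [load 38/39]
  7 → cabin 2  [load 37/39]
  7 → cabin 4  [load 19/39]
  6 → cabin 1  [load 39/39]
  5 → cabin 4  [load 24/39]
  5 → cabin 4  [load 29/39]
  4 → cabin 4  [load 33/39]
4 cabins opened.

4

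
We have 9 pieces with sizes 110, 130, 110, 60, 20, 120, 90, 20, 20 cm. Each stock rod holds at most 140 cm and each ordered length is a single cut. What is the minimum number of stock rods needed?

Total = 130 + 120 + 110 + 110 + 90 + 60 + 20 + 20 + 20 = 680 cm.
Lower bound: ⌈680/140⌉ = 5 stock rods.
A packing using 6 stock rods:
  stock rod 1: 130 = 130
  stock rod 2: 120 + 20 = 140
  stock rod 3: 110 + 20 = 130
  stock rod 4: 110 + 20 = 130
  stock rod 5: 90 = 90
  stock rod 6: 60 = 60
No arrangement into 5 stock rods stays within capacity, so 6 is optimal.

6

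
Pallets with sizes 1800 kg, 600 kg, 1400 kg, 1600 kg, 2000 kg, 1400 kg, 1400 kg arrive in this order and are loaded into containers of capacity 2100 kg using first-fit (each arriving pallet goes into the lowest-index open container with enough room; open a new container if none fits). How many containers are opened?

6

  1800 → container 1 (new)  [load 1800/2100]
  600 → container 2 (new)  [load 600/2100]
  1400 → container 2  [load 2000/2100]
  1600 → container 3 (new)  [load 1600/2100]
  2000 → container 4 (new)  [load 2000/2100]
  1400 → container 5 (new)  [load 1400/2100]
  1400 → container 6 (new)  [load 1400/2100]
6 containers opened.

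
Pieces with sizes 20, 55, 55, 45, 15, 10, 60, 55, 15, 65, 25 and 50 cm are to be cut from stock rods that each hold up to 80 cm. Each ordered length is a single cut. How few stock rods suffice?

7

Total = 65 + 60 + 55 + 55 + 55 + 50 + 45 + 25 + 20 + 15 + 15 + 10 = 470 cm.
Lower bound: ⌈470/80⌉ = 6 stock rods.
Also, 7 pieces each exceed 40 cm, and no two of those can share a stock rod, so at least 7 stock rods are needed.
A packing using 7 stock rods:
  stock rod 1: 65 + 15 = 80
  stock rod 2: 60 + 20 = 80
  stock rod 3: 55 + 25 = 80
  stock rod 4: 55 + 15 + 10 = 80
  stock rod 5: 55 = 55
  stock rod 6: 50 = 50
  stock rod 7: 45 = 45
This matches the lower bound, so 7 is optimal.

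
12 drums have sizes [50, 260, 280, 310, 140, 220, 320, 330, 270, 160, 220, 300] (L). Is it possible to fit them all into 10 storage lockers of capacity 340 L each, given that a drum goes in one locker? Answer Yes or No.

Yes

A valid assignment using 10 storage lockers:
  locker 1: 330 = 330
  locker 2: 320 = 320
  locker 3: 310 = 310
  locker 4: 300 = 300
  locker 5: 280 + 50 = 330
  locker 6: 270 = 270
  locker 7: 260 = 260
  locker 8: 220 = 220
  locker 9: 220 = 220
  locker 10: 160 + 140 = 300
Every load is within 340 L, so 10 storage lockers suffice.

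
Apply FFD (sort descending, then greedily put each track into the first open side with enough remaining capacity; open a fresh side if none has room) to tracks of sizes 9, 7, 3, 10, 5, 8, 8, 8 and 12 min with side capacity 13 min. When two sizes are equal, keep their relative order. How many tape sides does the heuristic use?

7

Sorted descending: 12, 10, 9, 8, 8, 8, 7, 5, 3.
  12 → side 1 (new)  [load 12/13]
  10 → side 2 (new)  [load 10/13]
  9 → side 3 (new)  [load 9/13]
  8 → side 4 (new)  [load 8/13]
  8 → side 5 (new)  [load 8/13]
  8 → side 6 (new)  [load 8/13]
  7 → side 7 (new)  [load 7/13]
  5 → side 4  [load 13/13]
  3 → side 2  [load 13/13]
7 tape sides opened.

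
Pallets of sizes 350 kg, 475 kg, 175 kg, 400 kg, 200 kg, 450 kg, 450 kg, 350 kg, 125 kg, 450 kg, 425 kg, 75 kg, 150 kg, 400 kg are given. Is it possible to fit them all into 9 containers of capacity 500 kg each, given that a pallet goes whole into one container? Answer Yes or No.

No

Total = 4475 kg; ⌈4475/500⌉ = 9.
The bound of 9 does not rule out 9, but exhaustive search shows no assignment into 9 containers of capacity 500 kg exists — the minimum is 10.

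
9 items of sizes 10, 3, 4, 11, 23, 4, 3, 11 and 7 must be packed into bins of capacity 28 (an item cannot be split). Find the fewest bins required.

Total = 23 + 11 + 11 + 10 + 7 + 4 + 4 + 3 + 3 = 76.
Lower bound: ⌈76/28⌉ = 3 bins.
A packing using 3 bins:
  bin 1: 23 + 4 = 27
  bin 2: 11 + 11 + 4 = 26
  bin 3: 10 + 7 + 3 + 3 = 23
This matches the lower bound, so 3 is optimal.

3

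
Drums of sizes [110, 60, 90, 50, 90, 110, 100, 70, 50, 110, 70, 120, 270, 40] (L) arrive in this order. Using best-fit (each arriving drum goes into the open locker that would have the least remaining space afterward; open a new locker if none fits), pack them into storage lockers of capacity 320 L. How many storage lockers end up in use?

5

  110 → locker 1 (new)  [load 110/320]
  60 → locker 1  [load 170/320]
  90 → locker 1  [load 260/320]
  50 → locker 1  [load 310/320]
  90 → locker 2 (new)  [load 90/320]
  110 → locker 2  [load 200/320]
  100 → locker 2  [load 300/320]
  70 → locker 3 (new)  [load 70/320]
  50 → locker 3  [load 120/320]
  110 → locker 3  [load 230/320]
  70 → locker 3  [load 300/320]
  120 → locker 4 (new)  [load 120/320]
  270 → locker 5 (new)  [load 270/320]
  40 → locker 5  [load 310/320]
5 storage lockers opened.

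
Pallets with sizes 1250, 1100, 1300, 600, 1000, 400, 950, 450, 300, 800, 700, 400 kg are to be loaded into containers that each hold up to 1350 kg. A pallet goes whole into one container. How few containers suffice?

Total = 1300 + 1250 + 1100 + 1000 + 950 + 800 + 700 + 600 + 450 + 400 + 400 + 300 = 9250 kg.
Lower bound: ⌈9250/1350⌉ = 7 containers.
A packing using 8 containers:
  container 1: 1300 = 1300
  container 2: 1250 = 1250
  container 3: 1100 = 1100
  container 4: 1000 + 300 = 1300
  container 5: 950 + 400 = 1350
  container 6: 800 + 450 = 1250
  container 7: 700 + 600 = 1300
  container 8: 400 = 400
No arrangement into 7 containers stays within capacity, so 8 is optimal.

8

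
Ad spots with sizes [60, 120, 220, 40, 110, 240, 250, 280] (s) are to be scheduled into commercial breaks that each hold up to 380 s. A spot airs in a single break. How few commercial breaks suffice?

Total = 280 + 250 + 240 + 220 + 120 + 110 + 60 + 40 = 1320 s.
Lower bound: ⌈1320/380⌉ = 4 commercial breaks.
A packing using 4 commercial breaks:
  break 1: 280 + 60 + 40 = 380
  break 2: 250 + 120 = 370
  break 3: 240 + 110 = 350
  break 4: 220 = 220
This matches the lower bound, so 4 is optimal.

4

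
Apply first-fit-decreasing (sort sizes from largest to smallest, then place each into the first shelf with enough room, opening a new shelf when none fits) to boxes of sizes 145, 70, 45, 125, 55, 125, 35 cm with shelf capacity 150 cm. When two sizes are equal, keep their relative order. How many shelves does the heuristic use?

5

Sorted descending: 145, 125, 125, 70, 55, 45, 35.
  145 → shelf 1 (new)  [load 145/150]
  125 → shelf 2 (new)  [load 125/150]
  125 → shelf 3 (new)  [load 125/150]
  70 → shelf 4 (new)  [load 70/150]
  55 → shelf 4  [load 125/150]
  45 → shelf 5 (new)  [load 45/150]
  35 → shelf 5  [load 80/150]
5 shelves opened.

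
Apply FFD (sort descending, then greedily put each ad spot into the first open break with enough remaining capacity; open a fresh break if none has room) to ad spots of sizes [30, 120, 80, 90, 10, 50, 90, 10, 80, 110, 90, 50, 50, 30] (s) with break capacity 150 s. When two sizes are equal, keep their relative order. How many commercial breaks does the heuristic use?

7

Sorted descending: 120, 110, 90, 90, 90, 80, 80, 50, 50, 50, 30, 30, 10, 10.
  120 → break 1 (new)  [load 120/150]
  110 → break 2 (new)  [load 110/150]
  90 → break 3 (new)  [load 90/150]
  90 → break 4 (new)  [load 90/150]
  90 → break 5 (new)  [load 90/150]
  80 → break 6 (new)  [load 80/150]
  80 → break 7 (new)  [load 80/150]
  50 → break 3  [load 140/150]
  50 → break 4  [load 140/150]
  50 → break 5  [load 140/150]
  30 → break 1  [load 150/150]
  30 → break 2  [load 140/150]
  10 → break 2  [load 150/150]
  10 → break 3  [load 150/150]
7 commercial breaks opened.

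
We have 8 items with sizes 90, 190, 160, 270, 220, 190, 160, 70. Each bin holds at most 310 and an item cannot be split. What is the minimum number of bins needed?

6

Total = 270 + 220 + 190 + 190 + 160 + 160 + 90 + 70 = 1350.
Lower bound: ⌈1350/310⌉ = 5 bins.
Also, 6 items each exceed 155, and no two of those can share a bin, so at least 6 bins are needed.
A packing using 6 bins:
  bin 1: 270 = 270
  bin 2: 220 + 90 = 310
  bin 3: 190 + 70 = 260
  bin 4: 190 = 190
  bin 5: 160 = 160
  bin 6: 160 = 160
This matches the lower bound, so 6 is optimal.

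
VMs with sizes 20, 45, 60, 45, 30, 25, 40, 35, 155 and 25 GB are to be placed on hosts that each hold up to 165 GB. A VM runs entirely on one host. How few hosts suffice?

3

Total = 155 + 60 + 45 + 45 + 40 + 35 + 30 + 25 + 25 + 20 = 480 GB.
Lower bound: ⌈480/165⌉ = 3 hosts.
A packing using 3 hosts:
  host 1: 155 = 155
  host 2: 60 + 45 + 40 + 20 = 165
  host 3: 45 + 35 + 30 + 25 + 25 = 160
This matches the lower bound, so 3 is optimal.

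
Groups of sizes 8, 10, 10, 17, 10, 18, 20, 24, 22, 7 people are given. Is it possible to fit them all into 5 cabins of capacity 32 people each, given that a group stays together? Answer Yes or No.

Yes

A valid assignment using 5 cabins:
  cabin 1: 24 + 8 = 32
  cabin 2: 22 + 10 = 32
  cabin 3: 20 + 10 = 30
  cabin 4: 18 + 10 = 28
  cabin 5: 17 + 7 = 24
Every load is within 32 people, so 5 cabins suffice.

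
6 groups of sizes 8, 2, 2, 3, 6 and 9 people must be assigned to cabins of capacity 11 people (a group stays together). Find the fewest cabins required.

Total = 9 + 8 + 6 + 3 + 2 + 2 = 30 people.
Lower bound: ⌈30/11⌉ = 3 cabins.
A packing using 3 cabins:
  cabin 1: 9 + 2 = 11
  cabin 2: 8 + 3 = 11
  cabin 3: 6 + 2 = 8
This matches the lower bound, so 3 is optimal.

3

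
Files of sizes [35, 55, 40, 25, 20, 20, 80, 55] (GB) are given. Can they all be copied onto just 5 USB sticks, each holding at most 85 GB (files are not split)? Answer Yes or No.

Yes

A valid assignment using 5 USB sticks:
  USB stick 1: 80 = 80
  USB stick 2: 55 + 25 = 80
  USB stick 3: 55 + 20 = 75
  USB stick 4: 40 + 35 = 75
  USB stick 5: 20 = 20
Every load is within 85 GB, so 5 USB sticks suffice.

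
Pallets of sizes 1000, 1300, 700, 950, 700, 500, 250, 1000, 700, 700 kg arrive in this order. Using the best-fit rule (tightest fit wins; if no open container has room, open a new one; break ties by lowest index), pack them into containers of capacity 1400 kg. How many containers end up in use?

7

  1000 → container 1 (new)  [load 1000/1400]
  1300 → container 2 (new)  [load 1300/1400]
  700 → container 3 (new)  [load 700/1400]
  950 → container 4 (new)  [load 950/1400]
  700 → container 3  [load 1400/1400]
  500 → container 5 (new)  [load 500/1400]
  250 → container 1  [load 1250/1400]
  1000 → container 6 (new)  [load 1000/1400]
  700 → container 5  [load 1200/1400]
  700 → container 7 (new)  [load 700/1400]
7 containers opened.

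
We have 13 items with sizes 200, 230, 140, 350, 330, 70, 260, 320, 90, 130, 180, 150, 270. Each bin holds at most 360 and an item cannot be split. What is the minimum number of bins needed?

Total = 350 + 330 + 320 + 270 + 260 + 230 + 200 + 180 + 150 + 140 + 130 + 90 + 70 = 2720.
Lower bound: ⌈2720/360⌉ = 8 bins.
A packing using 8 bins:
  bin 1: 350 = 350
  bin 2: 330 = 330
  bin 3: 320 = 320
  bin 4: 270 + 90 = 360
  bin 5: 260 + 70 = 330
  bin 6: 230 + 130 = 360
  bin 7: 200 + 150 = 350
  bin 8: 180 + 140 = 320
This matches the lower bound, so 8 is optimal.

8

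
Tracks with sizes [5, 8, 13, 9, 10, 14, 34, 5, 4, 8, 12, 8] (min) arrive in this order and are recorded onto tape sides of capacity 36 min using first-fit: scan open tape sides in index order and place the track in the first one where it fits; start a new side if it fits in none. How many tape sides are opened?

4

  5 → side 1 (new)  [load 5/36]
  8 → side 1  [load 13/36]
  13 → side 1  [load 26/36]
  9 → side 1  [load 35/36]
  10 → side 2 (new)  [load 10/36]
  14 → side 2  [load 24/36]
  34 → side 3 (new)  [load 34/36]
  5 → side 2  [load 29/36]
  4 → side 2  [load 33/36]
  8 → side 4 (new)  [load 8/36]
  12 → side 4  [load 20/36]
  8 → side 4  [load 28/36]
4 tape sides opened.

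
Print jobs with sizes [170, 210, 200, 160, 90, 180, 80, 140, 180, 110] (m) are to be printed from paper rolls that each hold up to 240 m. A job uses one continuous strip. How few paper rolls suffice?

Total = 210 + 200 + 180 + 180 + 170 + 160 + 140 + 110 + 90 + 80 = 1520 m.
Lower bound: ⌈1520/240⌉ = 7 paper rolls.
A packing using 8 paper rolls:
  roll 1: 210 = 210
  roll 2: 200 = 200
  roll 3: 180 = 180
  roll 4: 180 = 180
  roll 5: 170 = 170
  roll 6: 160 + 80 = 240
  roll 7: 140 + 90 = 230
  roll 8: 110 = 110
No arrangement into 7 paper rolls stays within capacity, so 8 is optimal.

8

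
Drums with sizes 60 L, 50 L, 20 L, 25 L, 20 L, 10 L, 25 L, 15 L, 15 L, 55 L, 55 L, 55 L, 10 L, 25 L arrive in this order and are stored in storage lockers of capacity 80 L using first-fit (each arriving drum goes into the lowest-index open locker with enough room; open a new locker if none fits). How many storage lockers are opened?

  60 → locker 1 (new)  [load 60/80]
  50 → locker 2 (new)  [load 50/80]
  20 → locker 1  [load 80/80]
  25 → locker 2  [load 75/80]
  20 → locker 3 (new)  [load 20/80]
  10 → locker 3  [load 30/80]
  25 → locker 3  [load 55/80]
  15 → locker 3  [load 70/80]
  15 → locker 4 (new)  [load 15/80]
  55 → locker 4  [load 70/80]
  55 → locker 5 (new)  [load 55/80]
  55 → locker 6 (new)  [load 55/80]
  10 → locker 3  [load 80/80]
  25 → locker 5  [load 80/80]
6 storage lockers opened.

6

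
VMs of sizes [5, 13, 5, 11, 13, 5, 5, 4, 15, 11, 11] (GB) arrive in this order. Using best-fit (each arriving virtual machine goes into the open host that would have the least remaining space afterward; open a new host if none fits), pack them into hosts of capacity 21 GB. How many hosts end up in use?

6

  5 → host 1 (new)  [load 5/21]
  13 → host 1  [load 18/21]
  5 → host 2 (new)  [load 5/21]
  11 → host 2  [load 16/21]
  13 → host 3 (new)  [load 13/21]
  5 → host 2  [load 21/21]
  5 → host 3  [load 18/21]
  4 → host 4 (new)  [load 4/21]
  15 → host 4  [load 19/21]
  11 → host 5 (new)  [load 11/21]
  11 → host 6 (new)  [load 11/21]
6 hosts opened.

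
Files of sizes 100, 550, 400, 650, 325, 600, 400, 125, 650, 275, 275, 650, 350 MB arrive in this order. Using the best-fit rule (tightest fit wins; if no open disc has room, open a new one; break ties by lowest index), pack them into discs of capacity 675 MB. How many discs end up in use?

  100 → disc 1 (new)  [load 100/675]
  550 → disc 1  [load 650/675]
  400 → disc 2 (new)  [load 400/675]
  650 → disc 3 (new)  [load 650/675]
  325 → disc 4 (new)  [load 325/675]
  600 → disc 5 (new)  [load 600/675]
  400 → disc 6 (new)  [load 400/675]
  125 → disc 2  [load 525/675]
  650 → disc 7 (new)  [load 650/675]
  275 → disc 6  [load 675/675]
  275 → disc 4  [load 600/675]
  650 → disc 8 (new)  [load 650/675]
  350 → disc 9 (new)  [load 350/675]
9 discs opened.

9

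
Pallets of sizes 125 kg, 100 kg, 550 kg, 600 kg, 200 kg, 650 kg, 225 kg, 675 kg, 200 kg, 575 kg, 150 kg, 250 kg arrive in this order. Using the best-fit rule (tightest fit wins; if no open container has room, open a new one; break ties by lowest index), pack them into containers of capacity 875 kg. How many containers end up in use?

6

  125 → container 1 (new)  [load 125/875]
  100 → container 1  [load 225/875]
  550 → container 1  [load 775/875]
  600 → container 2 (new)  [load 600/875]
  200 → container 2  [load 800/875]
  650 → container 3 (new)  [load 650/875]
  225 → container 3  [load 875/875]
  675 → container 4 (new)  [load 675/875]
  200 → container 4  [load 875/875]
  575 → container 5 (new)  [load 575/875]
  150 → container 5  [load 725/875]
  250 → container 6 (new)  [load 250/875]
6 containers opened.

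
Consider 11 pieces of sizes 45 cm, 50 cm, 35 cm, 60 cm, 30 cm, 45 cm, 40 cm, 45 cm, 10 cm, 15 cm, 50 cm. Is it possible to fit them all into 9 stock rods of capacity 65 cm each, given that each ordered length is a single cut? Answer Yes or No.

Yes

A valid assignment using 8 stock rods:
  stock rod 1: 60 = 60
  stock rod 2: 50 + 15 = 65
  stock rod 3: 50 + 10 = 60
  stock rod 4: 45 = 45
  stock rod 5: 45 = 45
  stock rod 6: 45 = 45
  stock rod 7: 40 = 40
  stock rod 8: 35 + 30 = 65
That uses only 8 ≤ 9, so 9 stock rods are enough.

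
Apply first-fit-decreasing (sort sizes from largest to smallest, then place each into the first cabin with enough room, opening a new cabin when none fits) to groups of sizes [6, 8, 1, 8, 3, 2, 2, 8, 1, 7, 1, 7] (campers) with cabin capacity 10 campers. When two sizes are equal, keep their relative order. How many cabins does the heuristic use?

6

Sorted descending: 8, 8, 8, 7, 7, 6, 3, 2, 2, 1, 1, 1.
  8 → cabin 1 (new)  [load 8/10]
  8 → cabin 2 (new)  [load 8/10]
  8 → cabin 3 (new)  [load 8/10]
  7 → cabin 4 (new)  [load 7/10]
  7 → cabin 5 (new)  [load 7/10]
  6 → cabin 6 (new)  [load 6/10]
  3 → cabin 4  [load 10/10]
  2 → cabin 1  [load 10/10]
  2 → cabin 2  [load 10/10]
  1 → cabin 3  [load 9/10]
  1 → cabin 3  [load 10/10]
  1 → cabin 5  [load 8/10]
6 cabins opened.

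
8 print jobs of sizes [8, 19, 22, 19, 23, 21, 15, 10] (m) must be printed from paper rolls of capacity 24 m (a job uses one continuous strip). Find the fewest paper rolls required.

7

Total = 23 + 22 + 21 + 19 + 19 + 15 + 10 + 8 = 137 m.
Lower bound: ⌈137/24⌉ = 6 paper rolls.
A packing using 7 paper rolls:
  roll 1: 23 = 23
  roll 2: 22 = 22
  roll 3: 21 = 21
  roll 4: 19 = 19
  roll 5: 19 = 19
  roll 6: 15 + 8 = 23
  roll 7: 10 = 10
No arrangement into 6 paper rolls stays within capacity, so 7 is optimal.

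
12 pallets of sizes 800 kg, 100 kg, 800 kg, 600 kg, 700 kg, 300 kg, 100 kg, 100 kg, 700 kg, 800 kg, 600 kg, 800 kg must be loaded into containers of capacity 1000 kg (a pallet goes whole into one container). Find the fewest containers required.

8

Total = 800 + 800 + 800 + 800 + 700 + 700 + 600 + 600 + 300 + 100 + 100 + 100 = 6400 kg.
Lower bound: ⌈6400/1000⌉ = 7 containers.
Also, 8 pallets each exceed 500 kg, and no two of those can share a container, so at least 8 containers are needed.
A packing using 8 containers:
  container 1: 800 + 100 + 100 = 1000
  container 2: 800 + 100 = 900
  container 3: 800 = 800
  container 4: 800 = 800
  container 5: 700 + 300 = 1000
  container 6: 700 = 700
  container 7: 600 = 600
  container 8: 600 = 600
This matches the lower bound, so 8 is optimal.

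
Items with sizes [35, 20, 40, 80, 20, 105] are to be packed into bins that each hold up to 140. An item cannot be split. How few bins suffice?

Total = 105 + 80 + 40 + 35 + 20 + 20 = 300.
Lower bound: ⌈300/140⌉ = 3 bins.
A packing using 3 bins:
  bin 1: 105 + 35 = 140
  bin 2: 80 + 40 + 20 = 140
  bin 3: 20 = 20
This matches the lower bound, so 3 is optimal.

3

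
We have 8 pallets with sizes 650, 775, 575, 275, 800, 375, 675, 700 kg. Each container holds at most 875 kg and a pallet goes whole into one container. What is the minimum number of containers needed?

7

Total = 800 + 775 + 700 + 675 + 650 + 575 + 375 + 275 = 4825 kg.
Lower bound: ⌈4825/875⌉ = 6 containers.
A packing using 7 containers:
  container 1: 800 = 800
  container 2: 775 = 775
  container 3: 700 = 700
  container 4: 675 = 675
  container 5: 650 = 650
  container 6: 575 + 275 = 850
  container 7: 375 = 375
No arrangement into 6 containers stays within capacity, so 7 is optimal.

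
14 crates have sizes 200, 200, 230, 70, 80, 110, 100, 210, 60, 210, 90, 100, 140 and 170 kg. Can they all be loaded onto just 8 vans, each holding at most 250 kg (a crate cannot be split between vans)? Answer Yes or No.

Total = 1970 kg; ⌈1970/250⌉ = 8.
The bound of 8 does not rule out 8, but exhaustive search shows no assignment into 8 vans of capacity 250 kg exists — the minimum is 9.

No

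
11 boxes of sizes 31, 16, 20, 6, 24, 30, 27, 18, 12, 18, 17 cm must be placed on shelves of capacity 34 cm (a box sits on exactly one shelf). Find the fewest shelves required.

Total = 31 + 30 + 27 + 24 + 20 + 18 + 18 + 17 + 16 + 12 + 6 = 219 cm.
Lower bound: ⌈219/34⌉ = 7 shelves.
A packing using 8 shelves:
  shelf 1: 31 = 31
  shelf 2: 30 = 30
  shelf 3: 27 + 6 = 33
  shelf 4: 24 = 24
  shelf 5: 20 + 12 = 32
  shelf 6: 18 + 16 = 34
  shelf 7: 18 = 18
  shelf 8: 17 = 17
No arrangement into 7 shelves stays within capacity, so 8 is optimal.

8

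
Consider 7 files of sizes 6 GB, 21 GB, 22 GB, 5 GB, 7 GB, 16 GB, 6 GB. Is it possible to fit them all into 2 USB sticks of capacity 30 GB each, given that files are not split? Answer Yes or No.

Total = 83 GB; ⌈83/30⌉ = 3.
At least 3 USB sticks are required, but only 2 are allowed.

No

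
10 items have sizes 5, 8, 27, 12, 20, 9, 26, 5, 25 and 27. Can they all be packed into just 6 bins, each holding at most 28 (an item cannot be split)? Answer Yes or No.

Total = 164; ⌈164/28⌉ = 6.
The bound of 6 does not rule out 6, but exhaustive search shows no assignment into 6 bins of capacity 28 exists — the minimum is 7.

No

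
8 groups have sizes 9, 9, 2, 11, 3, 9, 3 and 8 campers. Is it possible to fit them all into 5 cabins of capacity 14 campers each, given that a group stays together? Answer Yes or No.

Yes

A valid assignment using 5 cabins:
  cabin 1: 11 + 3 = 14
  cabin 2: 9 + 3 + 2 = 14
  cabin 3: 9 = 9
  cabin 4: 9 = 9
  cabin 5: 8 = 8
Every load is within 14 campers, so 5 cabins suffice.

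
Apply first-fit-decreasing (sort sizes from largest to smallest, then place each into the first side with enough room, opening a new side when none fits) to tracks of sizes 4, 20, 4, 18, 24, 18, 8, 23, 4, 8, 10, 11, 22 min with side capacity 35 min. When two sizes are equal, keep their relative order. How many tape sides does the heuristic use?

Sorted descending: 24, 23, 22, 20, 18, 18, 11, 10, 8, 8, 4, 4, 4.
  24 → side 1 (new)  [load 24/35]
  23 → side 2 (new)  [load 23/35]
  22 → side 3 (new)  [load 22/35]
  20 → side 4 (new)  [load 20/35]
  18 → side 5 (new)  [load 18/35]
  18 → side 6 (new)  [load 18/35]
  11 → side 1  [load 35/35]
  10 → side 2  [load 33/35]
  8 → side 3  [load 30/35]
  8 → side 4  [load 28/35]
  4 → side 3  [load 34/35]
  4 → side 4  [load 32/35]
  4 → side 5  [load 22/35]
6 tape sides opened.

6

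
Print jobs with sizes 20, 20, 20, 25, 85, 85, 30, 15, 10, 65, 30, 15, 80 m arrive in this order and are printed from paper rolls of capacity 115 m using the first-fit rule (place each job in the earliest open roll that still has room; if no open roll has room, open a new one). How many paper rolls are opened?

  20 → roll 1 (new)  [load 20/115]
  20 → roll 1  [load 40/115]
  20 → roll 1  [load 60/115]
  25 → roll 1  [load 85/115]
  85 → roll 2 (new)  [load 85/115]
  85 → roll 3 (new)  [load 85/115]
  30 → roll 1  [load 115/115]
  15 → roll 2  [load 100/115]
  10 → roll 2  [load 110/115]
  65 → roll 4 (new)  [load 65/115]
  30 → roll 3  [load 115/115]
  15 → roll 4  [load 80/115]
  80 → roll 5 (new)  [load 80/115]
5 paper rolls opened.

5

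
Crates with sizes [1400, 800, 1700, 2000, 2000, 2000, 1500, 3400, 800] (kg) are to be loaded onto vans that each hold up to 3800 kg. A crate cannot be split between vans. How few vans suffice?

Total = 3400 + 2000 + 2000 + 2000 + 1700 + 1500 + 1400 + 800 + 800 = 15600 kg.
Lower bound: ⌈15600/3800⌉ = 5 vans.
A packing using 5 vans:
  van 1: 3400 = 3400
  van 2: 2000 + 1700 = 3700
  van 3: 2000 + 1500 = 3500
  van 4: 2000 + 1400 = 3400
  van 5: 800 + 800 = 1600
This matches the lower bound, so 5 is optimal.

5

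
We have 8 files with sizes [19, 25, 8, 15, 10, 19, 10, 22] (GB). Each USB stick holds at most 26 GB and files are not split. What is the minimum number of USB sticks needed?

Total = 25 + 22 + 19 + 19 + 15 + 10 + 10 + 8 = 128 GB.
Lower bound: ⌈128/26⌉ = 5 USB sticks.
A packing using 6 USB sticks:
  USB stick 1: 25 = 25
  USB stick 2: 22 = 22
  USB stick 3: 19 = 19
  USB stick 4: 19 = 19
  USB stick 5: 15 + 10 = 25
  USB stick 6: 10 + 8 = 18
No arrangement into 5 USB sticks stays within capacity, so 6 is optimal.

6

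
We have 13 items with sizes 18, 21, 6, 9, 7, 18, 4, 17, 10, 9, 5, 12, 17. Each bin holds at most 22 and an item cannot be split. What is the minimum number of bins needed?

8

Total = 21 + 18 + 18 + 17 + 17 + 12 + 10 + 9 + 9 + 7 + 6 + 5 + 4 = 153.
Lower bound: ⌈153/22⌉ = 7 bins.
A packing using 8 bins:
  bin 1: 21 = 21
  bin 2: 18 + 4 = 22
  bin 3: 18 = 18
  bin 4: 17 + 5 = 22
  bin 5: 17 = 17
  bin 6: 12 + 10 = 22
  bin 7: 9 + 9 = 18
  bin 8: 7 + 6 = 13
No arrangement into 7 bins stays within capacity, so 8 is optimal.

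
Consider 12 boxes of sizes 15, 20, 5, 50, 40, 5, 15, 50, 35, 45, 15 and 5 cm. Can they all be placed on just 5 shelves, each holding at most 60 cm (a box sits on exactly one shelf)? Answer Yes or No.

Total = 300 cm; ⌈300/60⌉ = 5.
The bound of 5 does not rule out 5, but exhaustive search shows no assignment into 5 shelves of capacity 60 cm exists — the minimum is 6.

No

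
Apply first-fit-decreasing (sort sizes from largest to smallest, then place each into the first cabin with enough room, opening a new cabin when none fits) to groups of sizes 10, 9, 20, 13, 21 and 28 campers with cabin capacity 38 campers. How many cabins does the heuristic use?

Sorted descending: 28, 21, 20, 13, 10, 9.
  28 → cabin 1 (new)  [load 28/38]
  21 → cabin 2 (new)  [load 21/38]
  20 → cabin 3 (new)  [load 20/38]
  13 → cabin 2  [load 34/38]
  10 → cabin 1  [load 38/38]
  9 → cabin 3  [load 29/38]
3 cabins opened.

3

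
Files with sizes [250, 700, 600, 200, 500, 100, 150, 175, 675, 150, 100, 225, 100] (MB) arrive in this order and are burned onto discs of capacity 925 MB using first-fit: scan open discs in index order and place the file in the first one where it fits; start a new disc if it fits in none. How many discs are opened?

  250 → disc 1 (new)  [load 250/925]
  700 → disc 2 (new)  [load 700/925]
  600 → disc 1  [load 850/925]
  200 → disc 2  [load 900/925]
  500 → disc 3 (new)  [load 500/925]
  100 → disc 3  [load 600/925]
  150 → disc 3  [load 750/925]
  175 → disc 3  [load 925/925]
  675 → disc 4 (new)  [load 675/925]
  150 → disc 4  [load 825/925]
  100 → disc 4  [load 925/925]
  225 → disc 5 (new)  [load 225/925]
  100 → disc 5  [load 325/925]
5 discs opened.

5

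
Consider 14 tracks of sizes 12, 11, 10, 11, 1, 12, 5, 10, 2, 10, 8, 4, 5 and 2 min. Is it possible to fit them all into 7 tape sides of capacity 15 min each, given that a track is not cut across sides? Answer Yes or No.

No

Total = 103 min; ⌈103/15⌉ = 7.
8 tracks each exceed half the capacity and cannot share a side, forcing at least 8 tape sides.
At least 8 tape sides are required, but only 7 are allowed.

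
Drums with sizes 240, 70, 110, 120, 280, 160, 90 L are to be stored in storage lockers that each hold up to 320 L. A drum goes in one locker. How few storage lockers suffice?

Total = 280 + 240 + 160 + 120 + 110 + 90 + 70 = 1070 L.
Lower bound: ⌈1070/320⌉ = 4 storage lockers.
A packing using 4 storage lockers:
  locker 1: 280 = 280
  locker 2: 240 + 70 = 310
  locker 3: 160 + 120 = 280
  locker 4: 110 + 90 = 200
This matches the lower bound, so 4 is optimal.

4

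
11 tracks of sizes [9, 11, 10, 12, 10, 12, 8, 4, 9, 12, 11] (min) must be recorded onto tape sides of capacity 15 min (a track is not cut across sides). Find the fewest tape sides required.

10

Total = 12 + 12 + 12 + 11 + 11 + 10 + 10 + 9 + 9 + 8 + 4 = 108 min.
Lower bound: ⌈108/15⌉ = 8 tape sides.
Also, 10 tracks each exceed 15/2 min, and no two of those can share a side, so at least 10 tape sides are needed.
A packing using 10 tape sides:
  side 1: 12 = 12
  side 2: 12 = 12
  side 3: 12 = 12
  side 4: 11 + 4 = 15
  side 5: 11 = 11
  side 6: 10 = 10
  side 7: 10 = 10
  side 8: 9 = 9
  side 9: 9 = 9
  side 10: 8 = 8
This matches the lower bound, so 10 is optimal.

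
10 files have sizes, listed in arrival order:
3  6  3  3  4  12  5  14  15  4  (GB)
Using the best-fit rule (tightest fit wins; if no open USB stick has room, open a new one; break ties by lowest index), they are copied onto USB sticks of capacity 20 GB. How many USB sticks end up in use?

  3 → USB stick 1 (new)  [load 3/20]
  6 → USB stick 1  [load 9/20]
  3 → USB stick 1  [load 12/20]
  3 → USB stick 1  [load 15/20]
  4 → USB stick 1  [load 19/20]
  12 → USB stick 2 (new)  [load 12/20]
  5 → USB stick 2  [load 17/20]
  14 → USB stick 3 (new)  [load 14/20]
  15 → USB stick 4 (new)  [load 15/20]
  4 → USB stick 4  [load 19/20]
4 USB sticks opened.

4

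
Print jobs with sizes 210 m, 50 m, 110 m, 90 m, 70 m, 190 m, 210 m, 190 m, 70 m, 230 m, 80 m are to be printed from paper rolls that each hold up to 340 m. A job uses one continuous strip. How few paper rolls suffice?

5

Total = 230 + 210 + 210 + 190 + 190 + 110 + 90 + 80 + 70 + 70 + 50 = 1500 m.
Lower bound: ⌈1500/340⌉ = 5 paper rolls.
A packing using 5 paper rolls:
  roll 1: 230 + 110 = 340
  roll 2: 210 + 90 = 300
  roll 3: 210 + 80 + 50 = 340
  roll 4: 190 + 70 + 70 = 330
  roll 5: 190 = 190
This matches the lower bound, so 5 is optimal.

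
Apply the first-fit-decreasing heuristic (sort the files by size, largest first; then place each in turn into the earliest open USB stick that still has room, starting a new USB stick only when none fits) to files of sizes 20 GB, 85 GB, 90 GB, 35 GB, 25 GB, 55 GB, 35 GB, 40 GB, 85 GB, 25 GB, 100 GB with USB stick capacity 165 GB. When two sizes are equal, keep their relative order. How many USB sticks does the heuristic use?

4

Sorted descending: 100, 90, 85, 85, 55, 40, 35, 35, 25, 25, 20.
  100 → USB stick 1 (new)  [load 100/165]
  90 → USB stick 2 (new)  [load 90/165]
  85 → USB stick 3 (new)  [load 85/165]
  85 → USB stick 4 (new)  [load 85/165]
  55 → USB stick 1  [load 155/165]
  40 → USB stick 2  [load 130/165]
  35 → USB stick 2  [load 165/165]
  35 → USB stick 3  [load 120/165]
  25 → USB stick 3  [load 145/165]
  25 → USB stick 4  [load 110/165]
  20 → USB stick 3  [load 165/165]
4 USB sticks opened.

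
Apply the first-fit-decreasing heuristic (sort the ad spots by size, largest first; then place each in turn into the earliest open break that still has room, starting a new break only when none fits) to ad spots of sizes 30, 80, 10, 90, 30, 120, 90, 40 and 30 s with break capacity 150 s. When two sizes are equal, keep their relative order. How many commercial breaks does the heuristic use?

4

Sorted descending: 120, 90, 90, 80, 40, 30, 30, 30, 10.
  120 → break 1 (new)  [load 120/150]
  90 → break 2 (new)  [load 90/150]
  90 → break 3 (new)  [load 90/150]
  80 → break 4 (new)  [load 80/150]
  40 → break 2  [load 130/150]
  30 → break 1  [load 150/150]
  30 → break 3  [load 120/150]
  30 → break 3  [load 150/150]
  10 → break 2  [load 140/150]
4 commercial breaks opened.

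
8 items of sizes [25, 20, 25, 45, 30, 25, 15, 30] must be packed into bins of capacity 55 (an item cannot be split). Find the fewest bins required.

Total = 45 + 30 + 30 + 25 + 25 + 25 + 20 + 15 = 215.
Lower bound: ⌈215/55⌉ = 4 bins.
A packing using 5 bins:
  bin 1: 45 = 45
  bin 2: 30 + 25 = 55
  bin 3: 30 + 25 = 55
  bin 4: 25 + 20 = 45
  bin 5: 15 = 15
No arrangement into 4 bins stays within capacity, so 5 is optimal.

5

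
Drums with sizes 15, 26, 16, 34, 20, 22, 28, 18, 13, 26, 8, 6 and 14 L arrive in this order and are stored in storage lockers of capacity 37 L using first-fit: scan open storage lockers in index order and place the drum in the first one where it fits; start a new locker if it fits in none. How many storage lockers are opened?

8

  15 → locker 1 (new)  [load 15/37]
  26 → locker 2 (new)  [load 26/37]
  16 → locker 1  [load 31/37]
  34 → locker 3 (new)  [load 34/37]
  20 → locker 4 (new)  [load 20/37]
  22 → locker 5 (new)  [load 22/37]
  28 → locker 6 (new)  [load 28/37]
  18 → locker 7 (new)  [load 18/37]
  13 → locker 4  [load 33/37]
  26 → locker 8 (new)  [load 26/37]
  8 → locker 2  [load 34/37]
  6 → locker 1  [load 37/37]
  14 → locker 5  [load 36/37]
8 storage lockers opened.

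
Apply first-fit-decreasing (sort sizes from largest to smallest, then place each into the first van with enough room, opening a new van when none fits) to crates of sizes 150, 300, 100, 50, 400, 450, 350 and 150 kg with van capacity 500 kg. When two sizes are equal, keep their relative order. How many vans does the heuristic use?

4

Sorted descending: 450, 400, 350, 300, 150, 150, 100, 50.
  450 → van 1 (new)  [load 450/500]
  400 → van 2 (new)  [load 400/500]
  350 → van 3 (new)  [load 350/500]
  300 → van 4 (new)  [load 300/500]
  150 → van 3  [load 500/500]
  150 → van 4  [load 450/500]
  100 → van 2  [load 500/500]
  50 → van 1  [load 500/500]
4 vans opened.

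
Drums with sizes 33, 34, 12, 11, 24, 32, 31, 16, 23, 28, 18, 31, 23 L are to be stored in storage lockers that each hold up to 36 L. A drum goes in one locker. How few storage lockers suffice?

Total = 34 + 33 + 32 + 31 + 31 + 28 + 24 + 23 + 23 + 18 + 16 + 12 + 11 = 316 L.
Lower bound: ⌈316/36⌉ = 9 storage lockers.
A packing using 10 storage lockers:
  locker 1: 34 = 34
  locker 2: 33 = 33
  locker 3: 32 = 32
  locker 4: 31 = 31
  locker 5: 31 = 31
  locker 6: 28 = 28
  locker 7: 24 + 12 = 36
  locker 8: 23 + 11 = 34
  locker 9: 23 = 23
  locker 10: 18 + 16 = 34
No arrangement into 9 storage lockers stays within capacity, so 10 is optimal.

10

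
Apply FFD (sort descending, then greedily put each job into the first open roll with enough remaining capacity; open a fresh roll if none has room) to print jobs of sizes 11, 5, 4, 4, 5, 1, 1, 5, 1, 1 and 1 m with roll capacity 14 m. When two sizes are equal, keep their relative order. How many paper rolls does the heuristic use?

3

Sorted descending: 11, 5, 5, 5, 4, 4, 1, 1, 1, 1, 1.
  11 → roll 1 (new)  [load 11/14]
  5 → roll 2 (new)  [load 5/14]
  5 → roll 2  [load 10/14]
  5 → roll 3 (new)  [load 5/14]
  4 → roll 2  [load 14/14]
  4 → roll 3  [load 9/14]
  1 → roll 1  [load 12/14]
  1 → roll 1  [load 13/14]
  1 → roll 1  [load 14/14]
  1 → roll 3  [load 10/14]
  1 → roll 3  [load 11/14]
3 paper rolls opened.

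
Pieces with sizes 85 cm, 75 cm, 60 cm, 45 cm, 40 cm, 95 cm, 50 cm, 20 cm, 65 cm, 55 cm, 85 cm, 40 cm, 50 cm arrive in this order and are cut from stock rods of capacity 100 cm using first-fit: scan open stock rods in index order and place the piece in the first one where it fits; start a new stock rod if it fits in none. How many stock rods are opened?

9

  85 → stock rod 1 (new)  [load 85/100]
  75 → stock rod 2 (new)  [load 75/100]
  60 → stock rod 3 (new)  [load 60/100]
  45 → stock rod 4 (new)  [load 45/100]
  40 → stock rod 3  [load 100/100]
  95 → stock rod 5 (new)  [load 95/100]
  50 → stock rod 4  [load 95/100]
  20 → stock rod 2  [load 95/100]
  65 → stock rod 6 (new)  [load 65/100]
  55 → stock rod 7 (new)  [load 55/100]
  85 → stock rod 8 (new)  [load 85/100]
  40 → stock rod 7  [load 95/100]
  50 → stock rod 9 (new)  [load 50/100]
9 stock rods opened.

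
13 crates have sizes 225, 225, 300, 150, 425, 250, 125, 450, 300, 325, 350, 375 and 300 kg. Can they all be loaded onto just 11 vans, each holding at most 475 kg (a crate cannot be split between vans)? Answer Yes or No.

Yes

A valid assignment using 10 vans:
  van 1: 450 = 450
  van 2: 425 = 425
  van 3: 375 = 375
  van 4: 350 + 125 = 475
  van 5: 325 + 150 = 475
  van 6: 300 = 300
  van 7: 300 = 300
  van 8: 300 = 300
  van 9: 250 + 225 = 475
  van 10: 225 = 225
That uses only 10 ≤ 11, so 11 vans are enough.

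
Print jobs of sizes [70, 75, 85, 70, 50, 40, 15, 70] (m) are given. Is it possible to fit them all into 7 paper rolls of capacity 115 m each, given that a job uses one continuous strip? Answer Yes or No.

Yes

A valid assignment using 6 paper rolls:
  roll 1: 85 + 15 = 100
  roll 2: 75 + 40 = 115
  roll 3: 70 = 70
  roll 4: 70 = 70
  roll 5: 70 = 70
  roll 6: 50 = 50
That uses only 6 ≤ 7, so 7 paper rolls are enough.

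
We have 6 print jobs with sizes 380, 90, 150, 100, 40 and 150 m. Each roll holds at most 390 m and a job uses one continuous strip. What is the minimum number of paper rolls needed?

Total = 380 + 150 + 150 + 100 + 90 + 40 = 910 m.
Lower bound: ⌈910/390⌉ = 3 paper rolls.
A packing using 3 paper rolls:
  roll 1: 380 = 380
  roll 2: 150 + 150 + 90 = 390
  roll 3: 100 + 40 = 140
This matches the lower bound, so 3 is optimal.

3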